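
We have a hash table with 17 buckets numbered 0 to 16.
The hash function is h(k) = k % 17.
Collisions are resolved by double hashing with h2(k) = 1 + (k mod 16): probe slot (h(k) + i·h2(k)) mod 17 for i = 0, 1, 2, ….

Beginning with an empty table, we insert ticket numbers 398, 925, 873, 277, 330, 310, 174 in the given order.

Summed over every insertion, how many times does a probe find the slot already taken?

Insert 398: h=7, slot 7 empty -> index 7.
Insert 925: h=7, h2=14, slot 7 occupied -> index 4.
Insert 873: h=6, slot 6 empty -> index 6.
Insert 277: h=5, slot 5 empty -> index 5.
Insert 330: h=7, h2=11, slot 7 occupied -> index 1.
Insert 310: h=4, h2=7, slot 4 occupied -> index 11.
Insert 174: h=4, h2=15, slot 4 occupied -> index 2.
Table: [∅, 330, 174, ∅, 925, 277, 873, 398, ∅, ∅, ∅, 310, ∅, ∅, ∅, ∅, ∅]

4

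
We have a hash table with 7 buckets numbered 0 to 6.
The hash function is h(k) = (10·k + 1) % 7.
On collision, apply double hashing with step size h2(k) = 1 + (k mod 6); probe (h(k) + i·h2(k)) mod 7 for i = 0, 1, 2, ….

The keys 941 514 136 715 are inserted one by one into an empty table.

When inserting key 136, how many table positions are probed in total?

941: h=3 -> slot 3
514: h=3, h2=5, probe 3,1 -> slot 1
136: h=3, h2=5, probe 3,1,6 -> slot 6
715: h=4 -> slot 4
Table: [-, 514, -, 941, 715, -, 136]

3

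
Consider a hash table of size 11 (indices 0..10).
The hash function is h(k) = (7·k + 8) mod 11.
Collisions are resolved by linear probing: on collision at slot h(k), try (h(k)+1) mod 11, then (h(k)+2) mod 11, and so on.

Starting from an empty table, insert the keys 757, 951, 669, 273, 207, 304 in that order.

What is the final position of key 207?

757: h=5 => slot 5
951: h=10 => slot 10
669: h=5, probe 5,6 => slot 6
273: h=5, probe 5,6,7 => slot 7
207: h=5, probe 5,6,7,8 => slot 8
304: h=2 => slot 2
Table: [-, -, 304, -, -, 757, 669, 273, 207, -, 951]

8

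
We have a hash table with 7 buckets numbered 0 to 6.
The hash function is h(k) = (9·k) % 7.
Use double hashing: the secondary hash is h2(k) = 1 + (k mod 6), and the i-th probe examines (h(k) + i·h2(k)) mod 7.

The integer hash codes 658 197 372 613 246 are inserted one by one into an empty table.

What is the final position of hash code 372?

658 hashes to 0; slot 0 is free => place at 0.
197 hashes to 2; slot 2 is free => place at 2.
372 hashes to 2, h2=1; 2 taken => place at 3.
613 hashes to 1; slot 1 is free => place at 1.
246 hashes to 2, h2=1; 2,3 taken => place at 4.
Table: [658, 613, 197, 372, 246, _, _]

3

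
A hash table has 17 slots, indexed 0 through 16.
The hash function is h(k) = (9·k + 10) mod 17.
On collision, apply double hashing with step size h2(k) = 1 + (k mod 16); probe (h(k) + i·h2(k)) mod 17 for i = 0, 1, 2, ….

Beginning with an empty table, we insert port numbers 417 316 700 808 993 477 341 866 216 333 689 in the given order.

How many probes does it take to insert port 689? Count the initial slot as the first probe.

3

417: h=6 → slot 6
316: h=15 → slot 15
700: h=3 → slot 3
808: h=6, h2=9, probe 6,15,7 → slot 7
993: h=5 → slot 5
477: h=2 → slot 2
341: h=2, h2=6, probe 2,8 → slot 8
866: h=1 → slot 1
216: h=16 → slot 16
333: h=15, h2=14, probe 15,12 → slot 12
689: h=6, h2=2, probe 6,8,10 → slot 10
Table: [-, 866, 477, 700, -, 993, 417, 808, 341, -, 689, -, 333, -, -, 316, 216]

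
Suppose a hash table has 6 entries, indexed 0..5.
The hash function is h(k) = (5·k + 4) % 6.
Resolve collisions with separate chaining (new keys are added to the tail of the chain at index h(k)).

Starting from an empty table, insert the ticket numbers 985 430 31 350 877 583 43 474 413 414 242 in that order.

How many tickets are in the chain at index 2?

985 -> bucket 3
430 -> bucket 0
31 -> bucket 3 (collision)
350 -> bucket 2
877 -> bucket 3 (collision)
583 -> bucket 3 (collision)
43 -> bucket 3 (collision)
474 -> bucket 4
413 -> bucket 5
414 -> bucket 4 (collision)
242 -> bucket 2 (collision)
Final buckets:
0: 430
1: -
2: 350 -> 242
3: 985 -> 31 -> 877 -> 583 -> 43
4: 474 -> 414
5: 413

2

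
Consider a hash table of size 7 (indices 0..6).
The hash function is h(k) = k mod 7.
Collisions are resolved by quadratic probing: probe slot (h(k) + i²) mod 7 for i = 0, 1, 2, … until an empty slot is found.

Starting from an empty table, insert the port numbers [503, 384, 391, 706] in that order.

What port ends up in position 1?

503 hashes to 6; slot 6 is free → place at 6.
384 hashes to 6; 6 taken → place at 0.
391 hashes to 6; 6,0 taken → place at 3.
706 hashes to 6; 6,0,3 taken → place at 1.
Table: [384, 706, -, 391, -, -, 503]

706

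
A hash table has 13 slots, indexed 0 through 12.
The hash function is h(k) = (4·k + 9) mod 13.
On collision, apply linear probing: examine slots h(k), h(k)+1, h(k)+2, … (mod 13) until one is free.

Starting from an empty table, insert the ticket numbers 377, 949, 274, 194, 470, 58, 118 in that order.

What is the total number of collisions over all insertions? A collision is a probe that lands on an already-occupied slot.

Insert 377: h=9, slot 9 empty → index 9.
Insert 949: h=9, slot 9 occupied → index 10.
Insert 274: h=0, slot 0 empty → index 0.
Insert 194: h=5, slot 5 empty → index 5.
Insert 470: h=4, slot 4 empty → index 4.
Insert 58: h=7, slot 7 empty → index 7.
Insert 118: h=0, slot 0 occupied → index 1.
Table: [274, 118, ., ., 470, 194, ., 58, ., 377, 949, ., .]

2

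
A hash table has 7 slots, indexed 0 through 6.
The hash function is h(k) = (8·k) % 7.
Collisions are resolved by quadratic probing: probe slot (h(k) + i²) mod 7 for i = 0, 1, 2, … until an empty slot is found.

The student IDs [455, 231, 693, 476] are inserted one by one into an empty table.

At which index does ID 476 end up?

455 hashes to 0; slot 0 is free → place at 0.
231 hashes to 0; 0 taken → place at 1.
693 hashes to 0; 0,1 taken → place at 4.
476 hashes to 0; 0,1,4 taken → place at 2.
Table: [455, 231, 476, _, 693, _, _]

2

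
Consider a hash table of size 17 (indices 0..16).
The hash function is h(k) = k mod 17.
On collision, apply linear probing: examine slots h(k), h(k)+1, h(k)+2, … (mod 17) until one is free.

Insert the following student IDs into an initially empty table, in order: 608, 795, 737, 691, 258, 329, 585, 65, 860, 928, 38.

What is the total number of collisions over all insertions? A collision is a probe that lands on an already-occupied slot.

6

608: h=13 => slot 13
795: h=13, probe 13,14 => slot 14
737: h=6 => slot 6
691: h=11 => slot 11
258: h=3 => slot 3
329: h=6, probe 6,7 => slot 7
585: h=7, probe 7,8 => slot 8
65: h=14, probe 14,15 => slot 15
860: h=10 => slot 10
928: h=10, probe 10,11,12 => slot 12
38: h=4 => slot 4
Table: [-, -, -, 258, 38, -, 737, 329, 585, -, 860, 691, 928, 608, 795, 65, -]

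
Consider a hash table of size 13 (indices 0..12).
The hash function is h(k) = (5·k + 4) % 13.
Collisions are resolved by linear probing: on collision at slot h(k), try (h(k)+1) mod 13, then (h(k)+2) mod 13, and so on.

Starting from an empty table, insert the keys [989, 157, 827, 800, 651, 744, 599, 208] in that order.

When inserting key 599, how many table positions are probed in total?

4

989 hashes to 9; slot 9 is free -> place at 9.
157 hashes to 9; 9 taken -> place at 10.
827 hashes to 5; slot 5 is free -> place at 5.
800 hashes to 0; slot 0 is free -> place at 0.
651 hashes to 9; 9,10 taken -> place at 11.
744 hashes to 6; slot 6 is free -> place at 6.
599 hashes to 9; 9,10,11 taken -> place at 12.
208 hashes to 4; slot 4 is free -> place at 4.
Table: [800, —, —, —, 208, 827, 744, —, —, 989, 157, 651, 599]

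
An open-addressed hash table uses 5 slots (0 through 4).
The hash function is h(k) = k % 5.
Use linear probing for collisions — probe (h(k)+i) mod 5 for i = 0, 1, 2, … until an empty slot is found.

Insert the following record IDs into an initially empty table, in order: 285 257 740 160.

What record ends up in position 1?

740

285 hashes to 0; slot 0 is free -> place at 0.
257 hashes to 2; slot 2 is free -> place at 2.
740 hashes to 0; 0 taken -> place at 1.
160 hashes to 0; 0,1,2 taken -> place at 3.
Table: [285, 740, 257, 160, _]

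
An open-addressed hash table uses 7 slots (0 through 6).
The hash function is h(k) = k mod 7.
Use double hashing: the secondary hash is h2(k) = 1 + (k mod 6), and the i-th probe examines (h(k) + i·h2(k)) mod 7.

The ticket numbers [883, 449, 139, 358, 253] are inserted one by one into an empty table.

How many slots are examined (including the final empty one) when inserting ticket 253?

2

883 hashes to 1; slot 1 is free => place at 1.
449 hashes to 1, h2=6; 1 taken => place at 0.
139 hashes to 6; slot 6 is free => place at 6.
358 hashes to 1, h2=5; 1,6 taken => place at 4.
253 hashes to 1, h2=2; 1 taken => place at 3.
Table: [449, 883, —, 253, 358, —, 139]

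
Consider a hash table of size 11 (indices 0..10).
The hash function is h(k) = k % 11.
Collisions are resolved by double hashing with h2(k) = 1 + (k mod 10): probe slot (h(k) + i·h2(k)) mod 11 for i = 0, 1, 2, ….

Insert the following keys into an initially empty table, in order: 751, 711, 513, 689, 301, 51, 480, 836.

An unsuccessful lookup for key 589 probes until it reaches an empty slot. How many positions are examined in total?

751 hashes to 3; slot 3 is free => place at 3.
711 hashes to 7; slot 7 is free => place at 7.
513 hashes to 7, h2=4; 7 taken => place at 0.
689 hashes to 7, h2=10; 7 taken => place at 6.
301 hashes to 4; slot 4 is free => place at 4.
51 hashes to 7, h2=2; 7 taken => place at 9.
480 hashes to 7, h2=1; 7 taken => place at 8.
836 hashes to 0, h2=7; 0,7,3 taken => place at 10.
Table: [513, ., ., 751, 301, ., 689, 711, 480, 51, 836]
Lookup 589: h=6, h2=10, probe 6,5 → slot 5 empty, not found.

2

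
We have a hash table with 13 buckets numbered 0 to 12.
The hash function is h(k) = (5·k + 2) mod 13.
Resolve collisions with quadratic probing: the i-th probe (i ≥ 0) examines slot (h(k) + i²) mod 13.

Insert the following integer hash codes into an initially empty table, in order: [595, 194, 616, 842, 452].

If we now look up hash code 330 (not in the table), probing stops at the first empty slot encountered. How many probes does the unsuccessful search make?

595: h=0 -> slot 0
194: h=10 -> slot 10
616: h=1 -> slot 1
842: h=0, probe 0,1,4 -> slot 4
452: h=0, probe 0,1,4,9 -> slot 9
Table: [595, 616, —, —, 842, —, —, —, —, 452, 194, —, —]
Lookup 330: h=1, probe 1,2 → slot 2 empty, not found.

2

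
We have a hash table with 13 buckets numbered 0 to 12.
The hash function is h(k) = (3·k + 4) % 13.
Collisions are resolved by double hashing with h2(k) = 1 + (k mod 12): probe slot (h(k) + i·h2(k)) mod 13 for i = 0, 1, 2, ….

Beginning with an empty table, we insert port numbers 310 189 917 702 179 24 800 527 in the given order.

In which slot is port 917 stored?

310 hashes to 11; slot 11 is free -> place at 11.
189 hashes to 12; slot 12 is free -> place at 12.
917 hashes to 12, h2=6; 12 taken -> place at 5.
702 hashes to 4; slot 4 is free -> place at 4.
179 hashes to 8; slot 8 is free -> place at 8.
24 hashes to 11, h2=1; 11,12 taken -> place at 0.
800 hashes to 12, h2=9; 12,8,4,0 taken -> place at 9.
527 hashes to 12, h2=12; 12,11 taken -> place at 10.
Table: [24, -, -, -, 702, 917, -, -, 179, 800, 527, 310, 189]

5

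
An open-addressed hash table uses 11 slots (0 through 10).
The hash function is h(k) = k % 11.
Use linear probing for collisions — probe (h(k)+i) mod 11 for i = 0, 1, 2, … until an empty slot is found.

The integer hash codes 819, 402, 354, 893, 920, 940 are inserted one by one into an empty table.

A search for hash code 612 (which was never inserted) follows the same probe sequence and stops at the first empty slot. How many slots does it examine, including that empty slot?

819 hashes to 5; slot 5 is free => place at 5.
402 hashes to 6; slot 6 is free => place at 6.
354 hashes to 2; slot 2 is free => place at 2.
893 hashes to 2; 2 taken => place at 3.
920 hashes to 7; slot 7 is free => place at 7.
940 hashes to 5; 5,6,7 taken => place at 8.
Table: [—, —, 354, 893, —, 819, 402, 920, 940, —, —]
Lookup 612: h=7, probe 7,8,9 → slot 9 empty, not found.

3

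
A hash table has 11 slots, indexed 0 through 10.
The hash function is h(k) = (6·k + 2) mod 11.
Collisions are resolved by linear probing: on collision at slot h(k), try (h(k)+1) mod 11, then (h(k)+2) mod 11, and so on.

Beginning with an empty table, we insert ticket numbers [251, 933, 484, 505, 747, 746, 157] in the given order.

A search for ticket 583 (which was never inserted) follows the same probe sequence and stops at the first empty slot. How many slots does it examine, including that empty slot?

Insert 251: h=1, slot 1 empty => index 1.
Insert 933: h=1, slot 1 occupied => index 2.
Insert 484: h=2, slot 2 occupied => index 3.
Insert 505: h=7, slot 7 empty => index 7.
Insert 747: h=7, slot 7 occupied => index 8.
Insert 746: h=1, slots 1,2,3 occupied => index 4.
Insert 157: h=9, slot 9 empty => index 9.
Table: [—, 251, 933, 484, 746, —, —, 505, 747, 157, —]
Lookup 583: h=2, probe 2,3,4,5 → slot 5 empty, not found.

4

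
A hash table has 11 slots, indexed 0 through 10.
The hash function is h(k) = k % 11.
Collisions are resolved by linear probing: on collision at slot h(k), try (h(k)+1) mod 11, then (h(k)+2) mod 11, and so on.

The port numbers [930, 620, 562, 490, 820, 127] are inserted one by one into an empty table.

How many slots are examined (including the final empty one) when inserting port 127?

4

Insert 930: h=6, slot 6 empty => index 6.
Insert 620: h=4, slot 4 empty => index 4.
Insert 562: h=1, slot 1 empty => index 1.
Insert 490: h=6, slot 6 occupied => index 7.
Insert 820: h=6, slots 6,7 occupied => index 8.
Insert 127: h=6, slots 6,7,8 occupied => index 9.
Table: [-, 562, -, -, 620, -, 930, 490, 820, 127, -]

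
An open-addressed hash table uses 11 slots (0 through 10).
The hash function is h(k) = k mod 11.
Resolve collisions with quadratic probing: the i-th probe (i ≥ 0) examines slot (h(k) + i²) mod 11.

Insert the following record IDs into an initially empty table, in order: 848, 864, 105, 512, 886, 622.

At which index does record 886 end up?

4

848 hashes to 1; slot 1 is free -> place at 1.
864 hashes to 6; slot 6 is free -> place at 6.
105 hashes to 6; 6 taken -> place at 7.
512 hashes to 6; 6,7 taken -> place at 10.
886 hashes to 6; 6,7,10 taken -> place at 4.
622 hashes to 6; 6,7,10,4 taken -> place at 0.
Table: [622, 848, -, -, 886, -, 864, 105, -, -, 512]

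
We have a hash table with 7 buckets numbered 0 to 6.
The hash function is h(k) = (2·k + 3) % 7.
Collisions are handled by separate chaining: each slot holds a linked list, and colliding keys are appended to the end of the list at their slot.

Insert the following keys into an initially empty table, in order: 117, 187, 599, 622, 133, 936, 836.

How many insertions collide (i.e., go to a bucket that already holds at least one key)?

117 -> bucket 6
187 -> bucket 6 (collision)
599 -> bucket 4
622 -> bucket 1
133 -> bucket 3
936 -> bucket 6 (collision)
836 -> bucket 2
Final buckets:
0: -
1: 622
2: 836
3: 133
4: 599
5: -
6: 117 -> 187 -> 936

2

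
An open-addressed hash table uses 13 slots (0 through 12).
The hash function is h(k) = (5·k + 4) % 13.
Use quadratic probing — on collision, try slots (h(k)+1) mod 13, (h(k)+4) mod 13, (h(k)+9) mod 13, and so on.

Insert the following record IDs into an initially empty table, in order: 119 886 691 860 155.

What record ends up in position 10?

860

119: h=1 → slot 1
886: h=1, probe 1,2 → slot 2
691: h=1, probe 1,2,5 → slot 5
860: h=1, probe 1,2,5,10 → slot 10
155: h=12 → slot 12
Table: [—, 119, 886, —, —, 691, —, —, —, —, 860, —, 155]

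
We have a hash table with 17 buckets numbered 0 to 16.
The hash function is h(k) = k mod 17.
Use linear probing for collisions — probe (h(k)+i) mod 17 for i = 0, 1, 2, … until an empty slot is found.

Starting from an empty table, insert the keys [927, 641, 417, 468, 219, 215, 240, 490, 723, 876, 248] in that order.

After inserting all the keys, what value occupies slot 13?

Insert 927: h=9, slot 9 empty => index 9.
Insert 641: h=12, slot 12 empty => index 12.
Insert 417: h=9, slot 9 occupied => index 10.
Insert 468: h=9, slots 9,10 occupied => index 11.
Insert 219: h=15, slot 15 empty => index 15.
Insert 215: h=11, slots 11,12 occupied => index 13.
Insert 240: h=2, slot 2 empty => index 2.
Insert 490: h=14, slot 14 empty => index 14.
Insert 723: h=9, slots 9,10,11,12,13,14,15 occupied => index 16.
Insert 876: h=9, slots 9,10,11,12,13,14,15,16 occupied => index 0.
Insert 248: h=10, slots 10,11,12,13,14,15,16,0 occupied => index 1.
Table: [876, 248, 240, —, —, —, —, —, —, 927, 417, 468, 641, 215, 490, 219, 723]

215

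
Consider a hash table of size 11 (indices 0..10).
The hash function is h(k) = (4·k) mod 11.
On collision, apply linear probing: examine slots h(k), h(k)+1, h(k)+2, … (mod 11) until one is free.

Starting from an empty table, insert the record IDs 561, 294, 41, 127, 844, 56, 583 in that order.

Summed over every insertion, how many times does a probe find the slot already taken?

Insert 561: h=0, slot 0 empty => index 0.
Insert 294: h=10, slot 10 empty => index 10.
Insert 41: h=10, slots 10,0 occupied => index 1.
Insert 127: h=2, slot 2 empty => index 2.
Insert 844: h=10, slots 10,0,1,2 occupied => index 3.
Insert 56: h=4, slot 4 empty => index 4.
Insert 583: h=0, slots 0,1,2,3,4 occupied => index 5.
Table: [561, 41, 127, 844, 56, 583, _, _, _, _, 294]

11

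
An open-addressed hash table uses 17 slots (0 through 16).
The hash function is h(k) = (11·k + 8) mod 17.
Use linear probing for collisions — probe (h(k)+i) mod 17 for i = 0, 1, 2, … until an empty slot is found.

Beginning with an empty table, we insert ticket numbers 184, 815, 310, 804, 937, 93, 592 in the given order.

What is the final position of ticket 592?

10

184 hashes to 9; slot 9 is free → place at 9.
815 hashes to 14; slot 14 is free → place at 14.
310 hashes to 1; slot 1 is free → place at 1.
804 hashes to 12; slot 12 is free → place at 12.
937 hashes to 13; slot 13 is free → place at 13.
93 hashes to 11; slot 11 is free → place at 11.
592 hashes to 9; 9 taken → place at 10.
Table: [-, 310, -, -, -, -, -, -, -, 184, 592, 93, 804, 937, 815, -, -]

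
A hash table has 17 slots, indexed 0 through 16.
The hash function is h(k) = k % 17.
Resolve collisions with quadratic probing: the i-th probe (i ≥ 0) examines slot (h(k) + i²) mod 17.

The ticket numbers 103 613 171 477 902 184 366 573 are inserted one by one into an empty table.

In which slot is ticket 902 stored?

Insert 103: h=1, slot 1 empty -> index 1.
Insert 613: h=1, slot 1 occupied -> index 2.
Insert 171: h=1, slots 1,2 occupied -> index 5.
Insert 477: h=1, slots 1,2,5 occupied -> index 10.
Insert 902: h=1, slots 1,2,5,10 occupied -> index 0.
Insert 184: h=14, slot 14 empty -> index 14.
Insert 366: h=9, slot 9 empty -> index 9.
Insert 573: h=12, slot 12 empty -> index 12.
Table: [902, 103, 613, -, -, 171, -, -, -, 366, 477, -, 573, -, 184, -, -]

0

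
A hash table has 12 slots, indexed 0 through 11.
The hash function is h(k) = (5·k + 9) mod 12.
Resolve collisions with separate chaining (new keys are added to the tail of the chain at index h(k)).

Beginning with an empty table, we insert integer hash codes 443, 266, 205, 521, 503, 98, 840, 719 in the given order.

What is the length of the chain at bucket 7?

2

443 -> bucket 4
266 -> bucket 7
205 -> bucket 2
521 -> bucket 10
503 -> bucket 4 (collision)
98 -> bucket 7 (collision)
840 -> bucket 9
719 -> bucket 4 (collision)
Final buckets:
0: —
1: —
2: 205
3: —
4: 443 -> 503 -> 719
5: —
6: —
7: 266 -> 98
8: —
9: 840
10: 521
11: —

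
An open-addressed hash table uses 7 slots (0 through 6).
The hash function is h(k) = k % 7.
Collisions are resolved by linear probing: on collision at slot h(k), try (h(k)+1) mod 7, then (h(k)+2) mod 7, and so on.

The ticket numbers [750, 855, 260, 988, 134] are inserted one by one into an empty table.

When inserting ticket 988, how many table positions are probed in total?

Insert 750: h=1, slot 1 empty → index 1.
Insert 855: h=1, slot 1 occupied → index 2.
Insert 260: h=1, slots 1,2 occupied → index 3.
Insert 988: h=1, slots 1,2,3 occupied → index 4.
Insert 134: h=1, slots 1,2,3,4 occupied → index 5.
Table: [_, 750, 855, 260, 988, 134, _]

4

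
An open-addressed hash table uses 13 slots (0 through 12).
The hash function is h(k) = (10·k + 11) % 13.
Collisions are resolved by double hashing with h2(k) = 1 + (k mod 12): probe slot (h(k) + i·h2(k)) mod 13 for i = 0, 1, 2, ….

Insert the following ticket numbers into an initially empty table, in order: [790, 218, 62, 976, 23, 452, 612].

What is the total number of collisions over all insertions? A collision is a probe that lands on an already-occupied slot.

Insert 790: h=7, slot 7 empty -> index 7.
Insert 218: h=7, h2=3, slot 7 occupied -> index 10.
Insert 62: h=7, h2=3, slots 7,10 occupied -> index 0.
Insert 976: h=8, slot 8 empty -> index 8.
Insert 23: h=7, h2=12, slot 7 occupied -> index 6.
Insert 452: h=7, h2=9, slot 7 occupied -> index 3.
Insert 612: h=8, h2=1, slot 8 occupied -> index 9.
Table: [62, _, _, 452, _, _, 23, 790, 976, 612, 218, _, _]

6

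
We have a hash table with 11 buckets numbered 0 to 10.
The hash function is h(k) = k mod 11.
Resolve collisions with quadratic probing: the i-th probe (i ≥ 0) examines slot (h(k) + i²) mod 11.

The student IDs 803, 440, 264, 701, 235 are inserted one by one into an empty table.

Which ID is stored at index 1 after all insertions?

440

803 hashes to 0; slot 0 is free => place at 0.
440 hashes to 0; 0 taken => place at 1.
264 hashes to 0; 0,1 taken => place at 4.
701 hashes to 8; slot 8 is free => place at 8.
235 hashes to 4; 4 taken => place at 5.
Table: [803, 440, -, -, 264, 235, -, -, 701, -, -]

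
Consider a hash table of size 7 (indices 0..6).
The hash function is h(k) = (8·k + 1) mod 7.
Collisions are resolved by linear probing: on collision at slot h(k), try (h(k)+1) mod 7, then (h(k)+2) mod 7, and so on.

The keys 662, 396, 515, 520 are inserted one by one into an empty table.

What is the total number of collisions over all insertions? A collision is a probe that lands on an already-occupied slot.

Insert 662: h=5, slot 5 empty -> index 5.
Insert 396: h=5, slot 5 occupied -> index 6.
Insert 515: h=5, slots 5,6 occupied -> index 0.
Insert 520: h=3, slot 3 empty -> index 3.
Table: [515, _, _, 520, _, 662, 396]

3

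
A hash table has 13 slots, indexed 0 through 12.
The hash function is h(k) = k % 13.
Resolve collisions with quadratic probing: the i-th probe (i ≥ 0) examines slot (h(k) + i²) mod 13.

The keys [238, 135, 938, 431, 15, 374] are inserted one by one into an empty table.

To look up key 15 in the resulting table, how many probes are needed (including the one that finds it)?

238: h=4 => slot 4
135: h=5 => slot 5
938: h=2 => slot 2
431: h=2, probe 2,3 => slot 3
15: h=2, probe 2,3,6 => slot 6
374: h=10 => slot 10
Table: [-, -, 938, 431, 238, 135, 15, -, -, -, 374, -, -]
Lookup 15: h=2, probe 2,3,6 → found at 6.

3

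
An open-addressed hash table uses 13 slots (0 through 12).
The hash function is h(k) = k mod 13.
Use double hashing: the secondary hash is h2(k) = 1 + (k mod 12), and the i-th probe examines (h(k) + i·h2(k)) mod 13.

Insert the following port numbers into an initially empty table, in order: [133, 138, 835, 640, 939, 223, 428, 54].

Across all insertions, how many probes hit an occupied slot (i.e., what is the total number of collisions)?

5

133 hashes to 3; slot 3 is free -> place at 3.
138 hashes to 8; slot 8 is free -> place at 8.
835 hashes to 3, h2=8; 3 taken -> place at 11.
640 hashes to 3, h2=5; 3,8 taken -> place at 0.
939 hashes to 3, h2=4; 3 taken -> place at 7.
223 hashes to 2; slot 2 is free -> place at 2.
428 hashes to 12; slot 12 is free -> place at 12.
54 hashes to 2, h2=7; 2 taken -> place at 9.
Table: [640, ., 223, 133, ., ., ., 939, 138, 54, ., 835, 428]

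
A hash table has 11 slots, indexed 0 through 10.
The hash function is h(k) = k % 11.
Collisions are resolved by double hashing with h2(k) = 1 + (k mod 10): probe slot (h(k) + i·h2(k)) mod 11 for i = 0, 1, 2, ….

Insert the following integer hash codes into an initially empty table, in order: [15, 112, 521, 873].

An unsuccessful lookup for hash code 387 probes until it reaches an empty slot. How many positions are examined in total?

2

15: h=4 => slot 4
112: h=2 => slot 2
521: h=4, h2=2, probe 4,6 => slot 6
873: h=4, h2=4, probe 4,8 => slot 8
Table: [., ., 112, ., 15, ., 521, ., 873, ., .]
Lookup 387: h=2, h2=8, probe 2,10 → slot 10 empty, not found.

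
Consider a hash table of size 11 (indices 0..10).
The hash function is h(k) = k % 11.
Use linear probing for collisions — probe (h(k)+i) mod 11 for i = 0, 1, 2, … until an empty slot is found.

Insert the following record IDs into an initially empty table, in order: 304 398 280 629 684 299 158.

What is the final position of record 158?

304 hashes to 7; slot 7 is free => place at 7.
398 hashes to 2; slot 2 is free => place at 2.
280 hashes to 5; slot 5 is free => place at 5.
629 hashes to 2; 2 taken => place at 3.
684 hashes to 2; 2,3 taken => place at 4.
299 hashes to 2; 2,3,4,5 taken => place at 6.
158 hashes to 4; 4,5,6,7 taken => place at 8.
Table: [—, —, 398, 629, 684, 280, 299, 304, 158, —, —]

8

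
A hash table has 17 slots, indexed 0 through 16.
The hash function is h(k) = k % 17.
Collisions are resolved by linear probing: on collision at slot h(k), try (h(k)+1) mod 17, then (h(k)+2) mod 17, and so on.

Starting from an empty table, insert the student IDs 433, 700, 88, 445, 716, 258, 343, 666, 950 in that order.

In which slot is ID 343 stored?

433 hashes to 8; slot 8 is free → place at 8.
700 hashes to 3; slot 3 is free → place at 3.
88 hashes to 3; 3 taken → place at 4.
445 hashes to 3; 3,4 taken → place at 5.
716 hashes to 2; slot 2 is free → place at 2.
258 hashes to 3; 3,4,5 taken → place at 6.
343 hashes to 3; 3,4,5,6 taken → place at 7.
666 hashes to 3; 3,4,5,6,7,8 taken → place at 9.
950 hashes to 15; slot 15 is free → place at 15.
Table: [-, -, 716, 700, 88, 445, 258, 343, 433, 666, -, -, -, -, -, 950, -]

7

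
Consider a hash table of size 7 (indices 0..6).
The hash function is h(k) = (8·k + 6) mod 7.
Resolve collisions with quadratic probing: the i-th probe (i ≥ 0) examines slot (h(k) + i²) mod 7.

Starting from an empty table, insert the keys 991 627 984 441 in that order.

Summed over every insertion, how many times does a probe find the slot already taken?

3

Insert 991: h=3, slot 3 empty => index 3.
Insert 627: h=3, slot 3 occupied => index 4.
Insert 984: h=3, slots 3,4 occupied => index 0.
Insert 441: h=6, slot 6 empty => index 6.
Table: [984, —, —, 991, 627, —, 441]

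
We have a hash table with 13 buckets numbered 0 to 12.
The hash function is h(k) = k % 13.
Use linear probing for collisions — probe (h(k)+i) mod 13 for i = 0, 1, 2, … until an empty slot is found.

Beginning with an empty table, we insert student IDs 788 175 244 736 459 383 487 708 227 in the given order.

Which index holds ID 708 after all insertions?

788: h=8 → slot 8
175: h=6 → slot 6
244: h=10 → slot 10
736: h=8, probe 8,9 → slot 9
459: h=4 → slot 4
383: h=6, probe 6,7 → slot 7
487: h=6, probe 6,7,8,9,10,11 → slot 11
708: h=6, probe 6,7,8,9,10,11,12 → slot 12
227: h=6, probe 6,7,8,9,10,11,12,0 → slot 0
Table: [227, —, —, —, 459, —, 175, 383, 788, 736, 244, 487, 708]

12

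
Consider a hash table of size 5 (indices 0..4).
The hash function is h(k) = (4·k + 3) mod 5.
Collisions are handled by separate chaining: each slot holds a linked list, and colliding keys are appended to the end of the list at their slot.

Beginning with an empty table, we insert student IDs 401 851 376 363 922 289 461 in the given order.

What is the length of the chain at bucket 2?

Insert 401: h=2, bucket 2 empty -> new chain.
Insert 851: h=2, bucket 2 nonempty -> append to chain.
Insert 376: h=2, bucket 2 nonempty -> append to chain.
Insert 363: h=0, bucket 0 empty -> new chain.
Insert 922: h=1, bucket 1 empty -> new chain.
Insert 289: h=4, bucket 4 empty -> new chain.
Insert 461: h=2, bucket 2 nonempty -> append to chain.
Final buckets:
0: 363
1: 922
2: 401 -> 851 -> 376 -> 461
3: ∅
4: 289

4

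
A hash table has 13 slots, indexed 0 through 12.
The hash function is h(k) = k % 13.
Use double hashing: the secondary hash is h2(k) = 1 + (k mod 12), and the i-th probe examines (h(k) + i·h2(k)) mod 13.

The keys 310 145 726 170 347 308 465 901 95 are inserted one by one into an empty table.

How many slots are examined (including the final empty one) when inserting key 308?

310: h=11 => slot 11
145: h=2 => slot 2
726: h=11, h2=7, probe 11,5 => slot 5
170: h=1 => slot 1
347: h=9 => slot 9
308: h=9, h2=9, probe 9,5,1,10 => slot 10
465: h=10, h2=10, probe 10,7 => slot 7
901: h=4 => slot 4
95: h=4, h2=12, probe 4,3 => slot 3
Table: [., 170, 145, 95, 901, 726, ., 465, ., 347, 308, 310, .]

4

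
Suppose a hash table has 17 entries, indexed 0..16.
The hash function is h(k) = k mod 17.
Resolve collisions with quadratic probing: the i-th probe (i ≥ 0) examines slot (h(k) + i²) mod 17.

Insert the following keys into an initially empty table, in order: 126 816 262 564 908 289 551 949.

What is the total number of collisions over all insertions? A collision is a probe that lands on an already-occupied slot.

7

126: h=7 -> slot 7
816: h=0 -> slot 0
262: h=7, probe 7,8 -> slot 8
564: h=3 -> slot 3
908: h=7, probe 7,8,11 -> slot 11
289: h=0, probe 0,1 -> slot 1
551: h=7, probe 7,8,11,16 -> slot 16
949: h=14 -> slot 14
Table: [816, 289, ∅, 564, ∅, ∅, ∅, 126, 262, ∅, ∅, 908, ∅, ∅, 949, ∅, 551]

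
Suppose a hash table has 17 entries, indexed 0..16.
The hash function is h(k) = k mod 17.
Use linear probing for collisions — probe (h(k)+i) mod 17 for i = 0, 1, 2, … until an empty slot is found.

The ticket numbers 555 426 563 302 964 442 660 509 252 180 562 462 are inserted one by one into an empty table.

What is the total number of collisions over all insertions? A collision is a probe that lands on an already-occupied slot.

555 hashes to 11; slot 11 is free → place at 11.
426 hashes to 1; slot 1 is free → place at 1.
563 hashes to 2; slot 2 is free → place at 2.
302 hashes to 13; slot 13 is free → place at 13.
964 hashes to 12; slot 12 is free → place at 12.
442 hashes to 0; slot 0 is free → place at 0.
660 hashes to 14; slot 14 is free → place at 14.
509 hashes to 16; slot 16 is free → place at 16.
252 hashes to 14; 14 taken → place at 15.
180 hashes to 10; slot 10 is free → place at 10.
562 hashes to 1; 1,2 taken → place at 3.
462 hashes to 3; 3 taken → place at 4.
Table: [442, 426, 563, 562, 462, _, _, _, _, _, 180, 555, 964, 302, 660, 252, 509]

4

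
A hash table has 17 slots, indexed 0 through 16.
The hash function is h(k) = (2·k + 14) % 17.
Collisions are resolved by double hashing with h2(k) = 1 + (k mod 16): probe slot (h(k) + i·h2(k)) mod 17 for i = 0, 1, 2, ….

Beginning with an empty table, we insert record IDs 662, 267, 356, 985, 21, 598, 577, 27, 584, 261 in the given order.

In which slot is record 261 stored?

662 hashes to 12; slot 12 is free -> place at 12.
267 hashes to 4; slot 4 is free -> place at 4.
356 hashes to 12, h2=5; 12 taken -> place at 0.
985 hashes to 12, h2=10; 12 taken -> place at 5.
21 hashes to 5, h2=6; 5 taken -> place at 11.
598 hashes to 3; slot 3 is free -> place at 3.
577 hashes to 12, h2=2; 12 taken -> place at 14.
27 hashes to 0, h2=12; 0,12 taken -> place at 7.
584 hashes to 9; slot 9 is free -> place at 9.
261 hashes to 9, h2=6; 9 taken -> place at 15.
Table: [356, —, —, 598, 267, 985, —, 27, —, 584, —, 21, 662, —, 577, 261, —]

15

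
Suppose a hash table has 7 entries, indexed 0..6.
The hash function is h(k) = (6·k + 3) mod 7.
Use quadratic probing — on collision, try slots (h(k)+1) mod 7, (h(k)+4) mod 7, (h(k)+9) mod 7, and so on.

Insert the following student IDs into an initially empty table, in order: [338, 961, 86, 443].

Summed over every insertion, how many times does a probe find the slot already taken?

Insert 338: h=1, slot 1 empty => index 1.
Insert 961: h=1, slot 1 occupied => index 2.
Insert 86: h=1, slots 1,2 occupied => index 5.
Insert 443: h=1, slots 1,2,5 occupied => index 3.
Table: [—, 338, 961, 443, —, 86, —]

6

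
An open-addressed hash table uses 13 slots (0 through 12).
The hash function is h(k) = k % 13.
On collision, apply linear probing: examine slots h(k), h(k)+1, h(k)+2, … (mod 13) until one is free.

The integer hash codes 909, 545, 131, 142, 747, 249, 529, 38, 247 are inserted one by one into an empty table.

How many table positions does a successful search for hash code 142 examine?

4

Insert 909: h=12, slot 12 empty => index 12.
Insert 545: h=12, slot 12 occupied => index 0.
Insert 131: h=1, slot 1 empty => index 1.
Insert 142: h=12, slots 12,0,1 occupied => index 2.
Insert 747: h=6, slot 6 empty => index 6.
Insert 249: h=2, slot 2 occupied => index 3.
Insert 529: h=9, slot 9 empty => index 9.
Insert 38: h=12, slots 12,0,1,2,3 occupied => index 4.
Insert 247: h=0, slots 0,1,2,3,4 occupied => index 5.
Table: [545, 131, 142, 249, 38, 247, 747, _, _, 529, _, _, 909]
Lookup 142: h=12, probe 12,0,1,2 → found at 2.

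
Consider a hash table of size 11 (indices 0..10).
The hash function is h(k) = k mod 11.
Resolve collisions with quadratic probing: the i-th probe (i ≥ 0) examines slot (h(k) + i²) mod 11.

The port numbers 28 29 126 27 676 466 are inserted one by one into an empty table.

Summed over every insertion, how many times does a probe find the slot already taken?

5

Insert 28: h=6, slot 6 empty → index 6.
Insert 29: h=7, slot 7 empty → index 7.
Insert 126: h=5, slot 5 empty → index 5.
Insert 27: h=5, slots 5,6 occupied → index 9.
Insert 676: h=5, slots 5,6,9 occupied → index 3.
Insert 466: h=4, slot 4 empty → index 4.
Table: [-, -, -, 676, 466, 126, 28, 29, -, 27, -]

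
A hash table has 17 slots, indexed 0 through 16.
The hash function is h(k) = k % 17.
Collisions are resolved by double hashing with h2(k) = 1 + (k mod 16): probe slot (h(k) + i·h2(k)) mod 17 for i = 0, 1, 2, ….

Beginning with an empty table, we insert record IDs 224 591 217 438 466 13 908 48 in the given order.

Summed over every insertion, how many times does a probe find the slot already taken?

224 hashes to 3; slot 3 is free → place at 3.
591 hashes to 13; slot 13 is free → place at 13.
217 hashes to 13, h2=10; 13 taken → place at 6.
438 hashes to 13, h2=7; 13,3 taken → place at 10.
466 hashes to 7; slot 7 is free → place at 7.
13 hashes to 13, h2=14; 13,10,7 taken → place at 4.
908 hashes to 7, h2=13; 7,3 taken → place at 16.
48 hashes to 14; slot 14 is free → place at 14.
Table: [., ., ., 224, 13, ., 217, 466, ., ., 438, ., ., 591, 48, ., 908]

8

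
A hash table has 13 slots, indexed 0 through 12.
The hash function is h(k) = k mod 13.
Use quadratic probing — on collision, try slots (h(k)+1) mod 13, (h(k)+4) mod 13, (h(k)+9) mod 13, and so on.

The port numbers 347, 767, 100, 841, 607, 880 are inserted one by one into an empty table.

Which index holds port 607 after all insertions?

347: h=9 -> slot 9
767: h=0 -> slot 0
100: h=9, probe 9,10 -> slot 10
841: h=9, probe 9,10,0,5 -> slot 5
607: h=9, probe 9,10,0,5,12 -> slot 12
880: h=9, probe 9,10,0,5,12,8 -> slot 8
Table: [767, _, _, _, _, 841, _, _, 880, 347, 100, _, 607]

12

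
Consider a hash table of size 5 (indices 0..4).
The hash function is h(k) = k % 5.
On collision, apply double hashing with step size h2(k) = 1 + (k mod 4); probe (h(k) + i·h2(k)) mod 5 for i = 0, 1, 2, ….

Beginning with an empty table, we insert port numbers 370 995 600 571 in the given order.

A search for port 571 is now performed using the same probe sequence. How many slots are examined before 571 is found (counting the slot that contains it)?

370: h=0 => slot 0
995: h=0, h2=4, probe 0,4 => slot 4
600: h=0, h2=1, probe 0,1 => slot 1
571: h=1, h2=4, probe 1,0,4,3 => slot 3
Table: [370, 600, _, 571, 995]
Lookup 571: h=1, h2=4, probe 1,0,4,3 → found at 3.

4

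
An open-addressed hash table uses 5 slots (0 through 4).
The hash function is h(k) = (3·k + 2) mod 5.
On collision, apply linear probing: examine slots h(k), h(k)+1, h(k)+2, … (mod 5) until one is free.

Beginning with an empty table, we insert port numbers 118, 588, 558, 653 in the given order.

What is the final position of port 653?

118 hashes to 1; slot 1 is free → place at 1.
588 hashes to 1; 1 taken → place at 2.
558 hashes to 1; 1,2 taken → place at 3.
653 hashes to 1; 1,2,3 taken → place at 4.
Table: [—, 118, 588, 558, 653]

4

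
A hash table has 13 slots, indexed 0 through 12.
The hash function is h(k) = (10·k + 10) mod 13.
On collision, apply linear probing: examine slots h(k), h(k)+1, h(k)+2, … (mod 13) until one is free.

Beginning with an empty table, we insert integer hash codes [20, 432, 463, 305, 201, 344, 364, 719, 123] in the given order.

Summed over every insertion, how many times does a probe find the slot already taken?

20 hashes to 2; slot 2 is free -> place at 2.
432 hashes to 1; slot 1 is free -> place at 1.
463 hashes to 12; slot 12 is free -> place at 12.
305 hashes to 5; slot 5 is free -> place at 5.
201 hashes to 5; 5 taken -> place at 6.
344 hashes to 5; 5,6 taken -> place at 7.
364 hashes to 10; slot 10 is free -> place at 10.
719 hashes to 11; slot 11 is free -> place at 11.
123 hashes to 5; 5,6,7 taken -> place at 8.
Table: [_, 432, 20, _, _, 305, 201, 344, 123, _, 364, 719, 463]

6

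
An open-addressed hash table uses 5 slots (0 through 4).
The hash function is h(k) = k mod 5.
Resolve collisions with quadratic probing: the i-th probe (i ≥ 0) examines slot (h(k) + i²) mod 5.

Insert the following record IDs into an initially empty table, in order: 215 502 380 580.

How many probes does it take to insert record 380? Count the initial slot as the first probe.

Insert 215: h=0, slot 0 empty -> index 0.
Insert 502: h=2, slot 2 empty -> index 2.
Insert 380: h=0, slot 0 occupied -> index 1.
Insert 580: h=0, slots 0,1 occupied -> index 4.
Table: [215, 380, 502, _, 580]

2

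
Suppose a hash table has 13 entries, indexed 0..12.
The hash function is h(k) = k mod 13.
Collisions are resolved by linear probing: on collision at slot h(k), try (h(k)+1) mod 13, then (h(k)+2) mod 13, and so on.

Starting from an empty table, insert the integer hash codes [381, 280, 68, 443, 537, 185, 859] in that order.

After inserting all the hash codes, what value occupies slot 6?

185

381 hashes to 4; slot 4 is free -> place at 4.
280 hashes to 7; slot 7 is free -> place at 7.
68 hashes to 3; slot 3 is free -> place at 3.
443 hashes to 1; slot 1 is free -> place at 1.
537 hashes to 4; 4 taken -> place at 5.
185 hashes to 3; 3,4,5 taken -> place at 6.
859 hashes to 1; 1 taken -> place at 2.
Table: [-, 443, 859, 68, 381, 537, 185, 280, -, -, -, -, -]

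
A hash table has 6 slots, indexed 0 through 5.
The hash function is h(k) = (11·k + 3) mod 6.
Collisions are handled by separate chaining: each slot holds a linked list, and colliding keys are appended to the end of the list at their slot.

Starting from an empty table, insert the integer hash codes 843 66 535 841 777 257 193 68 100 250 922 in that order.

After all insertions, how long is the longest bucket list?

3

Insert 843: h=0, bucket 0 empty -> new chain.
Insert 66: h=3, bucket 3 empty -> new chain.
Insert 535: h=2, bucket 2 empty -> new chain.
Insert 841: h=2, bucket 2 nonempty -> append to chain.
Insert 777: h=0, bucket 0 nonempty -> append to chain.
Insert 257: h=4, bucket 4 empty -> new chain.
Insert 193: h=2, bucket 2 nonempty -> append to chain.
Insert 68: h=1, bucket 1 empty -> new chain.
Insert 100: h=5, bucket 5 empty -> new chain.
Insert 250: h=5, bucket 5 nonempty -> append to chain.
Insert 922: h=5, bucket 5 nonempty -> append to chain.
Final buckets:
0: 843 -> 777
1: 68
2: 535 -> 841 -> 193
3: 66
4: 257
5: 100 -> 250 -> 922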